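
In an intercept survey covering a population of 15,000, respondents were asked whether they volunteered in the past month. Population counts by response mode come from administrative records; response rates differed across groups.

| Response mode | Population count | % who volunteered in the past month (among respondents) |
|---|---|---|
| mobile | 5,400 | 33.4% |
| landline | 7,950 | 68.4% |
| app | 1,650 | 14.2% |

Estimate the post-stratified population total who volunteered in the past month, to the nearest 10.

Estimated count per cell = population count × respondent percentage:
  mobile: 5,400 × 33.4% = 1803.6
  landline: 7,950 × 68.4% = 5437.8
  app: 1,650 × 14.2% = 234.3
Estimated total = 7475.7 → 7,480.

7,480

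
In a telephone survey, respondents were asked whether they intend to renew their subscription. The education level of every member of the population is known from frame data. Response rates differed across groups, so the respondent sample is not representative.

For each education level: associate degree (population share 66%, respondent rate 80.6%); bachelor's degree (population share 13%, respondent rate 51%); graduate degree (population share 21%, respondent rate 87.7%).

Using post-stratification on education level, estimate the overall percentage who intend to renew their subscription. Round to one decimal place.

Each cell contributes population-share × respondent value:
  associate degree: 0.66 × 80.6 = 53.196
  bachelor's degree: 0.13 × 51 = 6.63
  graduate degree: 0.21 × 87.7 = 18.417
Post-stratified estimate = 78.243 → 78.2%.

78.2%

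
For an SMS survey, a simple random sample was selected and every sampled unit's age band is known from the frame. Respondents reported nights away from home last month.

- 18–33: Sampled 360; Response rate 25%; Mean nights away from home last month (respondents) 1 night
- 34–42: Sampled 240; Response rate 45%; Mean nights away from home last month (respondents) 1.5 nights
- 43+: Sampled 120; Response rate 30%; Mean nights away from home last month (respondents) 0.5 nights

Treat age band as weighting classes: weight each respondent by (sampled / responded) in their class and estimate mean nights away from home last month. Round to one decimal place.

With weight = n_sampled/n_responded per class, the weighted class total is n_sampled:
  18–33: 360 × 1 = 360
  34–42: 240 × 1.5 = 360
  43+: 120 × 0.5 = 60
Adjusted estimate = 780 / 720 = 1.08333 → 1.1.

1.1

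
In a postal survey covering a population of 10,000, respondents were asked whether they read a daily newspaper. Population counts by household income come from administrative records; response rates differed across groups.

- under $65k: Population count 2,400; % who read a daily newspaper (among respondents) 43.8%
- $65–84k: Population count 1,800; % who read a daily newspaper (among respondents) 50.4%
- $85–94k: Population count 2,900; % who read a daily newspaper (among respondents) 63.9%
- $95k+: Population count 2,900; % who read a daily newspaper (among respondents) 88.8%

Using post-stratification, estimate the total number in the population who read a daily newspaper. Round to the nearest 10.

Estimated count per cell = population count × respondent percentage:
  under $65k: 2,400 × 43.8% = 1051.2
  $65–84k: 1,800 × 50.4% = 907.2
  $85–94k: 2,900 × 63.9% = 1853.1
  $95k+: 2,900 × 88.8% = 2575.2
Estimated total = 6386.7 → 6,390.

6,390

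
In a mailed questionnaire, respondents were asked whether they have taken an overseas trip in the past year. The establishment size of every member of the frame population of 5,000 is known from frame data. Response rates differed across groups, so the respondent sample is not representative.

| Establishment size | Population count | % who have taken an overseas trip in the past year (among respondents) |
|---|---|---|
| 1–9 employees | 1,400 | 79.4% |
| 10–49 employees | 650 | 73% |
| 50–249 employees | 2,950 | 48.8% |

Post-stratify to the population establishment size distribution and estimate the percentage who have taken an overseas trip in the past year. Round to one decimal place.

60.5%

Each cell contributes population-share × respondent value:
  1–9 employees: (1,400/5,000) × 79.4 = 22.232
  10–49 employees: (650/5,000) × 73 = 9.49
  50–249 employees: (2,950/5,000) × 48.8 = 28.792
Post-stratified estimate = 60.514 → 60.5%.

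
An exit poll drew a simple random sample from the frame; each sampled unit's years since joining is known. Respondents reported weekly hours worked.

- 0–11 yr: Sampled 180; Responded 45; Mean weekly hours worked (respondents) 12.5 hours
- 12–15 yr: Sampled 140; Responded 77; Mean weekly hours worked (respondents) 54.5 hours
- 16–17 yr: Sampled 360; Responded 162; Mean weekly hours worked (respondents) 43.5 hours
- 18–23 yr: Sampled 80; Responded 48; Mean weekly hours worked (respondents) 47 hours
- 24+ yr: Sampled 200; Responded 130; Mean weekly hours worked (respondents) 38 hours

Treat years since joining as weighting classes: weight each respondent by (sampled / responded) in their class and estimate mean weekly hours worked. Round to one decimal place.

Response rates by class: 0–11 yr 45/180 = 25%, 12–15 yr 77/140 = 55%, 16–17 yr 162/360 = 45%, 18–23 yr 48/80 = 60%, 24+ yr 130/200 = 65%.
With weight = n_sampled/n_responded per class, the weighted class total is n_sampled:
  0–11 yr: 180 × 12.5 = 2250
  12–15 yr: 140 × 54.5 = 7630
  16–17 yr: 360 × 43.5 = 15,660
  18–23 yr: 80 × 47 = 3760
  24+ yr: 200 × 38 = 7600
Adjusted estimate = 36,900 / 960 = 38.4375 → 38.4.

38.4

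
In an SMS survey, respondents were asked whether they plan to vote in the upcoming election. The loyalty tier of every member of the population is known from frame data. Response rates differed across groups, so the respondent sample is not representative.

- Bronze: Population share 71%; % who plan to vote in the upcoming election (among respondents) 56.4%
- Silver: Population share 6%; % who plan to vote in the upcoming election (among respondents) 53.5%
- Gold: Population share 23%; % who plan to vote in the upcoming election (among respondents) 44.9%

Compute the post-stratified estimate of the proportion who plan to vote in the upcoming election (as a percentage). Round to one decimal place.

53.6%

Post-stratification weights by population share, not respondent share:
  Bronze: 0.71 × 56.4 = 40.044
  Silver: 0.06 × 53.5 = 3.21
  Gold: 0.23 × 44.9 = 10.327
Post-stratified estimate = 53.581 → 53.6%.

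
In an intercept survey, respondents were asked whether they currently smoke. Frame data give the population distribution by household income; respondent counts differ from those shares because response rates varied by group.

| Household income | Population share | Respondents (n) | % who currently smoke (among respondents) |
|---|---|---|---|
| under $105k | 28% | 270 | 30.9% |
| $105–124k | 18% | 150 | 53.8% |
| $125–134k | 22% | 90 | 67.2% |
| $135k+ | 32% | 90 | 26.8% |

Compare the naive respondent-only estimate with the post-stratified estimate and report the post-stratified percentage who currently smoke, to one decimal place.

41.7%

Unadjusted (pooled respondent) estimate weights by respondent counts:
  (270/600)×30.9 + (150/600)×53.8 + (90/600)×67.2 + (90/600)×26.8 = 41.455%
Post-stratified estimate weights by population shares:
  0.28×30.9 + 0.18×53.8 + 0.22×67.2 + 0.32×26.8 = 41.696%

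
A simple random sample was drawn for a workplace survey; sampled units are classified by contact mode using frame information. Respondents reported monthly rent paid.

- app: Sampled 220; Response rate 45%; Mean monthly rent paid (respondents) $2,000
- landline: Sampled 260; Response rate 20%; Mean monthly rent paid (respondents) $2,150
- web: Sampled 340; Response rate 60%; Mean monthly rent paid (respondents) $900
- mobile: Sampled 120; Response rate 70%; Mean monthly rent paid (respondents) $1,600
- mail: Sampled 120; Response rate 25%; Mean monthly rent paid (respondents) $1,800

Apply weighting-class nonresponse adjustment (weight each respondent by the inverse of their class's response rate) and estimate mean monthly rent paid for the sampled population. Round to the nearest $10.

$1,620

Inverse-response-rate weighting restores each class to its sampled count, so class totals weight by n_sampled:
  app: 220 × 2000 = 440,000
  landline: 260 × 2150 = 559,000
  web: 340 × 900 = 306,000
  mobile: 120 × 1600 = 192,000
  mail: 120 × 1800 = 216,000
Adjusted estimate = 1,713,000 / 1,060 = 1616.04 → $1,620.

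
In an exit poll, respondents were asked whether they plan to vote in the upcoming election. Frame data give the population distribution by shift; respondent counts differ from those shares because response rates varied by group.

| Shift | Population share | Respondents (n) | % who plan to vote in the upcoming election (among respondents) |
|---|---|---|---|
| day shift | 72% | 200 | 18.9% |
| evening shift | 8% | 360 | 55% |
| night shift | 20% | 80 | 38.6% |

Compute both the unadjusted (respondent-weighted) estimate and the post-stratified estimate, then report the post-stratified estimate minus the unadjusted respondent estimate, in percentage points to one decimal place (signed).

-15.9 percentage points

Unadjusted (pooled respondent) estimate weights by respondent counts:
  (200/640)×18.9 + (360/640)×55 + (80/640)×38.6 = 41.6688%
Post-stratifying to population shares instead:
  0.72×18.9 + 0.08×55 + 0.2×38.6 = 25.728%
Difference = 25.728 − 41.6688 = -15.9408 pp.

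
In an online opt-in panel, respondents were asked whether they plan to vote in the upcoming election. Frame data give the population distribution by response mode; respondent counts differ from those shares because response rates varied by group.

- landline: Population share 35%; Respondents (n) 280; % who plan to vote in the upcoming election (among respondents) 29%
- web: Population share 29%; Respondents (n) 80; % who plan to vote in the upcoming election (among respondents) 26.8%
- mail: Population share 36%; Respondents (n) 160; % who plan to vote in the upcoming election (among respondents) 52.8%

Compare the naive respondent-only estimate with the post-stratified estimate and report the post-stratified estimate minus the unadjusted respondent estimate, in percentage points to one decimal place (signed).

Naive respondent-only estimate (weights = respondent counts):
  (280/520)×29 + (80/520)×26.8 + (160/520)×52.8 = 35.9846%
Post-stratifying to population shares instead:
  0.35×29 + 0.29×26.8 + 0.36×52.8 = 36.93%
Difference = 36.93 − 35.9846 = 0.9454 pp.

+0.9 percentage points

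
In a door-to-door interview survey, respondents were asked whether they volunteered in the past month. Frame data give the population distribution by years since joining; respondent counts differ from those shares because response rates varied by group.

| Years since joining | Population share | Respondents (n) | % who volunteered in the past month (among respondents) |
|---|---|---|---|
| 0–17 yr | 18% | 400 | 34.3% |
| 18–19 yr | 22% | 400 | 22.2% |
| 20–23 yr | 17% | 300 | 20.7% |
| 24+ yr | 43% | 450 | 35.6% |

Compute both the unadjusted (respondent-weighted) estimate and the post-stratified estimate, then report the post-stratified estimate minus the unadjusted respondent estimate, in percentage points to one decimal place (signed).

Without adjustment, the pooled respondent share is:
  (400/1550)×34.3 + (400/1550)×22.2 + (300/1550)×20.7 + (450/1550)×35.6 = 28.9226%
Post-stratified estimate weights by population shares:
  0.18×34.3 + 0.22×22.2 + 0.17×20.7 + 0.43×35.6 = 29.885%
Difference = 29.885 − 28.9226 = 0.9624 pp.

+1.0 percentage points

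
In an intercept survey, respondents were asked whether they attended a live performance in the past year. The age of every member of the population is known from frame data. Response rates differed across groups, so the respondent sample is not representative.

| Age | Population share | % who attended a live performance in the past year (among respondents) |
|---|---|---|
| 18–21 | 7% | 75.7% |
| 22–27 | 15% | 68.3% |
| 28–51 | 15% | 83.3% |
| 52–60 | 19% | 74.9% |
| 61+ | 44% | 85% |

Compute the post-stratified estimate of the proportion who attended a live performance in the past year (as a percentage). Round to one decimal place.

79.7%

Weight each group's respondent value by its population share:
  18–21: 0.07 × 75.7 = 5.299
  22–27: 0.15 × 68.3 = 10.245
  28–51: 0.15 × 83.3 = 12.495
  52–60: 0.19 × 74.9 = 14.231
  61+: 0.44 × 85 = 37.4
Post-stratified estimate = 79.67 → 79.7%.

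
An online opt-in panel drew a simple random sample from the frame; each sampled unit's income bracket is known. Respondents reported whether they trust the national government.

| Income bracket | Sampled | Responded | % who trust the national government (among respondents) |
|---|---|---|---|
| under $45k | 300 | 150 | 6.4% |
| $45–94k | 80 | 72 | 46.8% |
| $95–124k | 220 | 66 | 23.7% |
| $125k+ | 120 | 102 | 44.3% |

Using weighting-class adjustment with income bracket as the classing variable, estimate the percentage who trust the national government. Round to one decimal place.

22.5%

Class response rates: under $45k 150/300 = 50%, $45–94k 72/80 = 90%, $95–124k 66/220 = 30%, $125k+ 102/120 = 85%.
With weight = n_sampled/n_responded per class, the weighted class total is n_sampled:
  under $45k: 300 × 6.4 = 1920
  $45–94k: 80 × 46.8 = 3744
  $95–124k: 220 × 23.7 = 5214
  $125k+: 120 × 44.3 = 5316
Adjusted estimate = 16,194 / 720 = 22.4917 → 22.5%.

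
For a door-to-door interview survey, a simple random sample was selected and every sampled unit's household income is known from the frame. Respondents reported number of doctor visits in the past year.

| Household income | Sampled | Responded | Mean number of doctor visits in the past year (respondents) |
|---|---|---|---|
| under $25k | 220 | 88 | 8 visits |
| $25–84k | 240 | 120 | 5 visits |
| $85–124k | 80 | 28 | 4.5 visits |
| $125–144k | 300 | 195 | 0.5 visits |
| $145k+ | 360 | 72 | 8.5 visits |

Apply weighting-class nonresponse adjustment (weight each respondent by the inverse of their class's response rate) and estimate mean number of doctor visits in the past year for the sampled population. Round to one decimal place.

5.4

Response rates by class: under $25k 88/220 = 40%, $25–84k 120/240 = 50%, $85–124k 28/80 = 35%, $125–144k 195/300 = 65%, $145k+ 72/360 = 20%.
With weight = n_sampled/n_responded per class, the weighted class total is n_sampled:
  under $25k: 220 × 8 = 1760
  $25–84k: 240 × 5 = 1200
  $85–124k: 80 × 4.5 = 360
  $125–144k: 300 × 0.5 = 150
  $145k+: 360 × 8.5 = 3060
Adjusted estimate = 6530 / 1,200 = 5.44167 → 5.4.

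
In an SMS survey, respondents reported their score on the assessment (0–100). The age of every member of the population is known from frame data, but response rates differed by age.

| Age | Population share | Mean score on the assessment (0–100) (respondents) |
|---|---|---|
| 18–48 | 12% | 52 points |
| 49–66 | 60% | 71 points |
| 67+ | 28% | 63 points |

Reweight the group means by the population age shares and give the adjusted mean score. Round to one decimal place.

66.5

Post-stratification weights by population share, not respondent share:
  18–48: 0.12 × 52 = 6.24
  49–66: 0.6 × 71 = 42.6
  67+: 0.28 × 63 = 17.64
Post-stratified estimate = 66.48 → 66.5.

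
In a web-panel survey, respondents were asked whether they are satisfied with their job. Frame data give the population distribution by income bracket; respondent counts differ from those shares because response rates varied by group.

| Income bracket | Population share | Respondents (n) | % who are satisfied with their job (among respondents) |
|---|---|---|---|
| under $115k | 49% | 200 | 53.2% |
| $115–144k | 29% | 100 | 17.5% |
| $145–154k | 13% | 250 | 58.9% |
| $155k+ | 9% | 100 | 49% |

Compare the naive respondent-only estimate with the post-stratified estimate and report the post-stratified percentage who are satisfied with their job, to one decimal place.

43.2%

Unadjusted (pooled respondent) estimate weights by respondent counts:
  (200/650)×53.2 + (100/650)×17.5 + (250/650)×58.9 + (100/650)×49 = 49.2538%
Post-stratifying to population shares instead:
  0.49×53.2 + 0.29×17.5 + 0.13×58.9 + 0.09×49 = 43.21%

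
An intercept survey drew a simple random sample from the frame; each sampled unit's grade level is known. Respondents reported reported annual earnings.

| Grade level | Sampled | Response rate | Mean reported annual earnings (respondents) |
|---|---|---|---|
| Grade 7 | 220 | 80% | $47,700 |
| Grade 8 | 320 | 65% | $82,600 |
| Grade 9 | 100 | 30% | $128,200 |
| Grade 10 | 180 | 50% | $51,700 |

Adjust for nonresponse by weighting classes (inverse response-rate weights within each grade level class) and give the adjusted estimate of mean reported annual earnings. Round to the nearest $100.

$72,000

Inverse-response-rate weighting restores each class to its sampled count, so class totals weight by n_sampled:
  Grade 7: 220 × 47,700 = 10,494,000
  Grade 8: 320 × 82,600 = 26,432,000
  Grade 9: 100 × 128,200 = 12,820,000
  Grade 10: 180 × 51,700 = 9,306,000
Adjusted estimate = 59,052,000 / 820 = 72014.6 → $72,000.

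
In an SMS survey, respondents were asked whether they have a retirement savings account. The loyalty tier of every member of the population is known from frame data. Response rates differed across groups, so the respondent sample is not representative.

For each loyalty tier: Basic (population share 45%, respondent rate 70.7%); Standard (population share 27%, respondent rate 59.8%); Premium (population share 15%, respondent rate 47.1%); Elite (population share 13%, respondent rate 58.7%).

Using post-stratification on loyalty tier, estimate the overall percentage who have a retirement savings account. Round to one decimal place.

Reweight to the known loyalty tier distribution:
  Basic: 0.45 × 70.7 = 31.815
  Standard: 0.27 × 59.8 = 16.146
  Premium: 0.15 × 47.1 = 7.065
  Elite: 0.13 × 58.7 = 7.631
Post-stratified estimate = 62.657 → 62.7%.

62.7%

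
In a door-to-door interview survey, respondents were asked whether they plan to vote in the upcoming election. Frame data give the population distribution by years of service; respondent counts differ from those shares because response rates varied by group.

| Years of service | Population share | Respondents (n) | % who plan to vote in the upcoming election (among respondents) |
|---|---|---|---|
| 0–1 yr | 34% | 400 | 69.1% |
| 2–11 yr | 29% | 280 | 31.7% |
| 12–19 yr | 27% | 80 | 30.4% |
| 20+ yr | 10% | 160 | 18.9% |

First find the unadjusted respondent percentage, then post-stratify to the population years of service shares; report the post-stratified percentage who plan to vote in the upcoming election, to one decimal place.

Without adjustment, the pooled respondent share is:
  (400/920)×69.1 + (280/920)×31.7 + (80/920)×30.4 + (160/920)×18.9 = 45.6217%
Reweighting by population years of service shares:
  0.34×69.1 + 0.29×31.7 + 0.27×30.4 + 0.1×18.9 = 42.785%

42.8%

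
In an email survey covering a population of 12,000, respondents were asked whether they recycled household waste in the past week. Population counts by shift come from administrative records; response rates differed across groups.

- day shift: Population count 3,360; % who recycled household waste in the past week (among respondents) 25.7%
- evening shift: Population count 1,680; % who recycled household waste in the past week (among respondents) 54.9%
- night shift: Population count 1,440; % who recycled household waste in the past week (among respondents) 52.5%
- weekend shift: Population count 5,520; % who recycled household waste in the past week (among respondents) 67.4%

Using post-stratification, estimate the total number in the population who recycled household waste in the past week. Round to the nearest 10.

Apply each group's respondent rate to its population count:
  day shift: 3,360 × 25.7% = 863.52
  evening shift: 1,680 × 54.9% = 922.32
  night shift: 1,440 × 52.5% = 756
  weekend shift: 5,520 × 67.4% = 3720.48
Estimated total = 6262.32 → 6,260.

6,260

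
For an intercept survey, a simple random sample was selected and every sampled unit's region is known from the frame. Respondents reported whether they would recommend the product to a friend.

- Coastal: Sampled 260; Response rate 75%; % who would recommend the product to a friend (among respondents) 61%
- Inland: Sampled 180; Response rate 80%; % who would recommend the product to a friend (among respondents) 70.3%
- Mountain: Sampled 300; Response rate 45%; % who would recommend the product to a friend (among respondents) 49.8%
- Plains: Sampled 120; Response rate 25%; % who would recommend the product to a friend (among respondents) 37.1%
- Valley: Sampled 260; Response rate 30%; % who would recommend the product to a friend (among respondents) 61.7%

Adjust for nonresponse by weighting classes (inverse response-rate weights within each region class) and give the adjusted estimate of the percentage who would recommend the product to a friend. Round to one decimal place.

Inverse-response-rate weighting restores each class to its sampled count, so class totals weight by n_sampled:
  Coastal: 260 × 61 = 15,860
  Inland: 180 × 70.3 = 12,654
  Mountain: 300 × 49.8 = 14,940
  Plains: 120 × 37.1 = 4452
  Valley: 260 × 61.7 = 16,042
Adjusted estimate = 63,948 / 1,120 = 57.0964 → 57.1%.

57.1%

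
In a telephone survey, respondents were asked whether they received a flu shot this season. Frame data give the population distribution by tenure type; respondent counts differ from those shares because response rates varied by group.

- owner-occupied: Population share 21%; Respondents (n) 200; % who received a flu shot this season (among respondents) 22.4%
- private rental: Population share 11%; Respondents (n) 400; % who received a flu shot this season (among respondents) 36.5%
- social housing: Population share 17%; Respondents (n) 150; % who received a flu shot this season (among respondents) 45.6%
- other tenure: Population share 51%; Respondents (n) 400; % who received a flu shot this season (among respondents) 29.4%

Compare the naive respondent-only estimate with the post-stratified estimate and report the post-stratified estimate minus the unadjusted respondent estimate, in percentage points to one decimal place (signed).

Without adjustment, the pooled respondent share is:
  (200/1150)×22.4 + (400/1150)×36.5 + (150/1150)×45.6 + (400/1150)×29.4 = 32.7652%
Post-stratifying to population shares instead:
  0.21×22.4 + 0.11×36.5 + 0.17×45.6 + 0.51×29.4 = 31.465%
Difference = 31.465 − 32.7652 = -1.3002 pp.

-1.3 percentage points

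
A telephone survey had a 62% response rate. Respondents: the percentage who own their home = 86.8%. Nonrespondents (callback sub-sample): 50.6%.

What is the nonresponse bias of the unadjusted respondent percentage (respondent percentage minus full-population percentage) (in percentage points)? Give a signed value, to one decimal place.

Nonresponse fraction = 1 − 0.62 = 0.38.
Bias = (nonresponse fraction) × (respondent percentage − nonrespondent percentage)
     = 0.38 × (86.8 − 50.6) = 0.38 × 36.2 = 13.756.

+13.8 percentage points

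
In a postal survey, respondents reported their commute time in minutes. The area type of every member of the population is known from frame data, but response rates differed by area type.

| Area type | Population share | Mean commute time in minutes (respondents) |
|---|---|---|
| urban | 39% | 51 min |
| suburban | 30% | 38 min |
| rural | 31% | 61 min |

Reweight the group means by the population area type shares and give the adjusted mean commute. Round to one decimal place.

Weight each group's respondent value by its population share:
  urban: 0.39 × 51 = 19.89
  suburban: 0.3 × 38 = 11.4
  rural: 0.31 × 61 = 18.91
Post-stratified estimate = 50.2 → 50.2.

50.2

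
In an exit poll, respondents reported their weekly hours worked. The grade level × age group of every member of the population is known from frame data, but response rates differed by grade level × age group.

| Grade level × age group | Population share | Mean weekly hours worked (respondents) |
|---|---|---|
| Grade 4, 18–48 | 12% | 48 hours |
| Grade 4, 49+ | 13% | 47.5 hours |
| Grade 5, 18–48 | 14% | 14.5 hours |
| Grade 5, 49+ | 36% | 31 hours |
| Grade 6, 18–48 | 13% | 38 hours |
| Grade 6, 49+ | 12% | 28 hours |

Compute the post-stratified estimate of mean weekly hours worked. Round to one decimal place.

33.4

Reweight to the known grade level × age group distribution:
  Grade 4, 18–48: 0.12 × 48 = 5.76
  Grade 4, 49+: 0.13 × 47.5 = 6.175
  Grade 5, 18–48: 0.14 × 14.5 = 2.03
  Grade 5, 49+: 0.36 × 31 = 11.16
  Grade 6, 18–48: 0.13 × 38 = 4.94
  Grade 6, 49+: 0.12 × 28 = 3.36
Post-stratified estimate = 33.425 → 33.4.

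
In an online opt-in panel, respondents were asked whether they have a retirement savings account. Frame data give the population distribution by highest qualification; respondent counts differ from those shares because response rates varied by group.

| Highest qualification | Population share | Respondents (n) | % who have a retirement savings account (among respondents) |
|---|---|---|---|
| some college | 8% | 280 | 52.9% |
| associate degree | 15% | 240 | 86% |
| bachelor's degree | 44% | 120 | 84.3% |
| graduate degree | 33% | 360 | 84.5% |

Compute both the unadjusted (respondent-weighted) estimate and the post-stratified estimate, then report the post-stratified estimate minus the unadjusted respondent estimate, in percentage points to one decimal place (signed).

+6.1 percentage points

Unadjusted (pooled respondent) estimate weights by respondent counts:
  (280/1000)×52.9 + (240/1000)×86 + (120/1000)×84.3 + (360/1000)×84.5 = 75.988%
Reweighting by population highest qualification shares:
  0.08×52.9 + 0.15×86 + 0.44×84.3 + 0.33×84.5 = 82.109%
Difference = 82.109 − 75.988 = 6.121 pp.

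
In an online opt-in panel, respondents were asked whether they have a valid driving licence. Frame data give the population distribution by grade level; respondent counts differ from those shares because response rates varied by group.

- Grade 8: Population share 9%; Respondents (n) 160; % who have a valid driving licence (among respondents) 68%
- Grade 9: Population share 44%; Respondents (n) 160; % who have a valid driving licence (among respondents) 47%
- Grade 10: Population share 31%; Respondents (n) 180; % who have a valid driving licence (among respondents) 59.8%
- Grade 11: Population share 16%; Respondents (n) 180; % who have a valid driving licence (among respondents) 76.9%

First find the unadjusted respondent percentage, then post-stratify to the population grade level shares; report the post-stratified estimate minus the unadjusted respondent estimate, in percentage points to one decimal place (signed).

Naive respondent-only estimate (weights = respondent counts):
  (160/680)×68 + (160/680)×47 + (180/680)×59.8 + (180/680)×76.9 = 63.2441%
Post-stratifying to population shares instead:
  0.09×68 + 0.44×47 + 0.31×59.8 + 0.16×76.9 = 57.642%
Difference = 57.642 − 63.2441 = -5.6021 pp.

-5.6 percentage points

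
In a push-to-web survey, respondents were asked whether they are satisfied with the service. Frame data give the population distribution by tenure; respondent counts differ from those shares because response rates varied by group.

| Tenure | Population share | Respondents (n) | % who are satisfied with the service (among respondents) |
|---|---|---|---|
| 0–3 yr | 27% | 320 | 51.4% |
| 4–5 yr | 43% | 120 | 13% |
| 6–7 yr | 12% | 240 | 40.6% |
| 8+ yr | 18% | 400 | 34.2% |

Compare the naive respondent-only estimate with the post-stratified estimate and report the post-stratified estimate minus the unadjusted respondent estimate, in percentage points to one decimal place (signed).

Unadjusted (pooled respondent) estimate weights by respondent counts:
  (320/1080)×51.4 + (120/1080)×13 + (240/1080)×40.6 + (400/1080)×34.2 = 38.363%
Post-stratified estimate weights by population shares:
  0.27×51.4 + 0.43×13 + 0.12×40.6 + 0.18×34.2 = 30.496%
Difference = 30.496 − 38.363 = -7.867 pp.

-7.9 percentage points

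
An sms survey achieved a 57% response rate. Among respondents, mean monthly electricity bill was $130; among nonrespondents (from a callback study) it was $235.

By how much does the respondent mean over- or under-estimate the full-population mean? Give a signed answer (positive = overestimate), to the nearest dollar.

Nonresponse fraction = 1 − 0.57 = 0.43.
Bias = (nonresponse fraction) × (respondent mean − nonrespondent mean)
     = 0.43 × (130 − 235) = 0.43 × -105 = -45.15.

-$45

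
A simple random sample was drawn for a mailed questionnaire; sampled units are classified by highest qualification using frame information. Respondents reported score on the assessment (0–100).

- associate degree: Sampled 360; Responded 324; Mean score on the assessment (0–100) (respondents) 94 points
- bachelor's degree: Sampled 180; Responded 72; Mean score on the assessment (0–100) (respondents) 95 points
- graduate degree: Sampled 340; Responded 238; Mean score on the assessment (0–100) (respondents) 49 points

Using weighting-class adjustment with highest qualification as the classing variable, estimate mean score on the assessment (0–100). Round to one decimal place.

76.8

Class response rates: associate degree 324/360 = 90%, bachelor's degree 72/180 = 40%, graduate degree 238/340 = 70%.
Weighting each respondent by the inverse class response rate inflates each class back to its sampled size, so the class weight is n_sampled:
  associate degree: 360 × 94 = 33,840
  bachelor's degree: 180 × 95 = 17,100
  graduate degree: 340 × 49 = 16,660
Adjusted estimate = 67,600 / 880 = 76.8182 → 76.8.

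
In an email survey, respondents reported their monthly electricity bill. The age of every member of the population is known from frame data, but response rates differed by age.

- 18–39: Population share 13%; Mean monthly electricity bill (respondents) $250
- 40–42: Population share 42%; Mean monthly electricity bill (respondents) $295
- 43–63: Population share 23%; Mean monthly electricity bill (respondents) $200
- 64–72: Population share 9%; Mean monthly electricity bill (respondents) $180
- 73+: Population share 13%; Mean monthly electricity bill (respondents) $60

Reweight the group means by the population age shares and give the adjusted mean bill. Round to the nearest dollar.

Reweight to the known age distribution:
  18–39: 0.13 × 250 = 32.5
  40–42: 0.42 × 295 = 123.9
  43–63: 0.23 × 200 = 46
  64–72: 0.09 × 180 = 16.2
  73+: 0.13 × 60 = 7.8
Post-stratified estimate = 226.4 → $226.

$226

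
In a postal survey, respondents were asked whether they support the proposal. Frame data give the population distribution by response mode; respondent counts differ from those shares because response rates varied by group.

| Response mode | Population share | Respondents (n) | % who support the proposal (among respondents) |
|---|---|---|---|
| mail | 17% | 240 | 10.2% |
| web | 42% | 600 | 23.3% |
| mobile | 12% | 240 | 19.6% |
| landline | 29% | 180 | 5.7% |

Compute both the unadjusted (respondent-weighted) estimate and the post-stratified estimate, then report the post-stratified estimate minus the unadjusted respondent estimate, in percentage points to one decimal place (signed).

Naive respondent-only estimate (weights = respondent counts):
  (240/1260)×10.2 + (600/1260)×23.3 + (240/1260)×19.6 + (180/1260)×5.7 = 17.5857%
Post-stratified estimate weights by population shares:
  0.17×10.2 + 0.42×23.3 + 0.12×19.6 + 0.29×5.7 = 15.525%
Difference = 15.525 − 17.5857 = -2.0607 pp.

-2.1 percentage points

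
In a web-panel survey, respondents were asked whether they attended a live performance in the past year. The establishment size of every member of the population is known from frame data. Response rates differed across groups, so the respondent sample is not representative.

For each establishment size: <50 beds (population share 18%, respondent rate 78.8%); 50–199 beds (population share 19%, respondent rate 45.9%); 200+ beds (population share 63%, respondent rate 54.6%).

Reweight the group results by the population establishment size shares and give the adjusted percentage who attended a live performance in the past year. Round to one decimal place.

57.3%

Each cell contributes population-share × respondent value:
  <50 beds: 0.18 × 78.8 = 14.184
  50–199 beds: 0.19 × 45.9 = 8.721
  200+ beds: 0.63 × 54.6 = 34.398
Post-stratified estimate = 57.303 → 57.3%.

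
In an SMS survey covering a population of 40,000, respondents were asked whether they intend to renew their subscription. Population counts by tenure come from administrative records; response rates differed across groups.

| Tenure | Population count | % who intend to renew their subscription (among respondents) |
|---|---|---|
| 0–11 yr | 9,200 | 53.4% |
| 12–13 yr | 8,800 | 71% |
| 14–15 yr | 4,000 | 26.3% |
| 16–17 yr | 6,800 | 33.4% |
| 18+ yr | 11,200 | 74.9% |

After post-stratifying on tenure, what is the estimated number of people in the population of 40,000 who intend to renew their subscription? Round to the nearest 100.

22,900

Estimated count per cell = population count × respondent percentage:
  0–11 yr: 9,200 × 53.4% = 4912.8
  12–13 yr: 8,800 × 71% = 6248
  14–15 yr: 4,000 × 26.3% = 1052
  16–17 yr: 6,800 × 33.4% = 2271.2
  18+ yr: 11,200 × 74.9% = 8388.8
Estimated total = 22872.8 → 22,900.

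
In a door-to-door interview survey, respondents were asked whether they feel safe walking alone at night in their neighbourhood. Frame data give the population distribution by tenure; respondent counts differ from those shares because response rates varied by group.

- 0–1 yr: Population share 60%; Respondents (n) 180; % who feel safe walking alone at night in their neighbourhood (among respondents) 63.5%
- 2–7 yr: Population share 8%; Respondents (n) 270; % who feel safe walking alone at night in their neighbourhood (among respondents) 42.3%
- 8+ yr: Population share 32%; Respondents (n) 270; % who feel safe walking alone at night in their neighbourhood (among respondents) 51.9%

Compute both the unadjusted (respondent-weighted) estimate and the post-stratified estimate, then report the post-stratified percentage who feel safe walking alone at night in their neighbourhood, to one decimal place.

Unadjusted (pooled respondent) estimate weights by respondent counts:
  (180/720)×63.5 + (270/720)×42.3 + (270/720)×51.9 = 51.2%
Reweighting by population tenure shares:
  0.6×63.5 + 0.08×42.3 + 0.32×51.9 = 58.092%

58.1%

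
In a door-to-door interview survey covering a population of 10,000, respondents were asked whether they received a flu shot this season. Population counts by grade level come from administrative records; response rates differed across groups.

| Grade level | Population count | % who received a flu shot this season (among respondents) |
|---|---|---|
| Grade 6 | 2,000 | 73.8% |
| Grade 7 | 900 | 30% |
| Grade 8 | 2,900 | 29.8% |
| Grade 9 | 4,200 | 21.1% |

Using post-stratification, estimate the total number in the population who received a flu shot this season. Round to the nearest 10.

Apply each group's respondent rate to its population count:
  Grade 6: 2,000 × 73.8% = 1476
  Grade 7: 900 × 30% = 270
  Grade 8: 2,900 × 29.8% = 864.2
  Grade 9: 4,200 × 21.1% = 886.2
Estimated total = 3496.4 → 3,500.

3,500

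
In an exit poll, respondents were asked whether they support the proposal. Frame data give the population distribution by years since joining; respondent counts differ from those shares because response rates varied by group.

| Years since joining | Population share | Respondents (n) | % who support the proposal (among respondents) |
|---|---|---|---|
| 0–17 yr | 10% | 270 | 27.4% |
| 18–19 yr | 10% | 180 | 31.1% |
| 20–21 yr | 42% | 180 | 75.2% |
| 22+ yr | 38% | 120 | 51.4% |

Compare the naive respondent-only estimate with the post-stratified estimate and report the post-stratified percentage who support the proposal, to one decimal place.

Unadjusted (pooled respondent) estimate weights by respondent counts:
  (270/750)×27.4 + (180/750)×31.1 + (180/750)×75.2 + (120/750)×51.4 = 43.6%
Post-stratified estimate weights by population shares:
  0.1×27.4 + 0.1×31.1 + 0.42×75.2 + 0.38×51.4 = 56.966%

57.0%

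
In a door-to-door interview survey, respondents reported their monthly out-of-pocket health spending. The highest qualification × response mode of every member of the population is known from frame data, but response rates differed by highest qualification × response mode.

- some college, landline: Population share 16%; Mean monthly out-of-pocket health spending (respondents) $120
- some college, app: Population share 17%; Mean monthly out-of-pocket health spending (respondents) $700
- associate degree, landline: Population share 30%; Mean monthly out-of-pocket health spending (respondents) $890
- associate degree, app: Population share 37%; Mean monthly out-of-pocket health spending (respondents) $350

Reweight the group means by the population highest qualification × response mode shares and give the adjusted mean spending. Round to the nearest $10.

$530

Weight each group's respondent value by its population share:
  some college, landline: 0.16 × 120 = 19.2
  some college, app: 0.17 × 700 = 119
  associate degree, landline: 0.3 × 890 = 267
  associate degree, app: 0.37 × 350 = 129.5
Post-stratified estimate = 534.7 → $530.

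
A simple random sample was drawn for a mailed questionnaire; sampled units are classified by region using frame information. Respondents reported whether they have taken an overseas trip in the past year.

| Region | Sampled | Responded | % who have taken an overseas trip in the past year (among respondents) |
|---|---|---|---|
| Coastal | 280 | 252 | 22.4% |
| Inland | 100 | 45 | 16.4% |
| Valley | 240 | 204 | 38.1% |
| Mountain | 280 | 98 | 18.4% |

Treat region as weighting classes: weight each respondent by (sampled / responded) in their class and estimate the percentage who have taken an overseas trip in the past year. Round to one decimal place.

Class response rates: Coastal 252/280 = 90%, Inland 45/100 = 45%, Valley 204/240 = 85%, Mountain 98/280 = 35%.
Inverse-response-rate weighting restores each class to its sampled count, so class totals weight by n_sampled:
  Coastal: 280 × 22.4 = 6272
  Inland: 100 × 16.4 = 1640
  Valley: 240 × 38.1 = 9144
  Mountain: 280 × 18.4 = 5152
Adjusted estimate = 22,208 / 900 = 24.6756 → 24.7%.

24.7%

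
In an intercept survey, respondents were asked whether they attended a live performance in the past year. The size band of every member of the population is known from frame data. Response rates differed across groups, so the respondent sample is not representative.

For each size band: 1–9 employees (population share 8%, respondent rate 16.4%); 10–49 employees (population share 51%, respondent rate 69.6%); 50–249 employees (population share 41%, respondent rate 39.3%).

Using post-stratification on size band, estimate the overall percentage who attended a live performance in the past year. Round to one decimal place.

52.9%

Each cell contributes population-share × respondent value:
  1–9 employees: 0.08 × 16.4 = 1.312
  10–49 employees: 0.51 × 69.6 = 35.496
  50–249 employees: 0.41 × 39.3 = 16.113
Post-stratified estimate = 52.921 → 52.9%.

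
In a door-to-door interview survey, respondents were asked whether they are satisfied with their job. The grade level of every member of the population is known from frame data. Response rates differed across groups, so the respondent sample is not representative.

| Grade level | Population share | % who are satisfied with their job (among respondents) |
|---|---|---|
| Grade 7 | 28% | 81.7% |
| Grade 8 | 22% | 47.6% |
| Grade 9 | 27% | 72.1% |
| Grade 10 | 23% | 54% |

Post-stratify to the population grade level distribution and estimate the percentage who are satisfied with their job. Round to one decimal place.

Each cell contributes population-share × respondent value:
  Grade 7: 0.28 × 81.7 = 22.876
  Grade 8: 0.22 × 47.6 = 10.472
  Grade 9: 0.27 × 72.1 = 19.467
  Grade 10: 0.23 × 54 = 12.42
Post-stratified estimate = 65.235 → 65.2%.

65.2%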